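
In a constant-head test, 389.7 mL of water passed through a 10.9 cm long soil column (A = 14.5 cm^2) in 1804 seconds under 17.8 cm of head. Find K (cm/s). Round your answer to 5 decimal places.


Step 1: K = Q * L / (A * t * h)
Step 2: Numerator = 389.7 * 10.9 = 4247.73
Step 3: Denominator = 14.5 * 1804 * 17.8 = 465612.4
Step 4: K = 4247.73 / 465612.4 = 0.00912 cm/s

0.00912


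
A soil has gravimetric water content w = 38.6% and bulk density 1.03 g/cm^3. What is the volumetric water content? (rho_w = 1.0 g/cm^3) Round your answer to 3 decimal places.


Step 1: theta = (w / 100) * BD / rho_w
Step 2: theta = (38.6 / 100) * 1.03 / 1.0
Step 3: theta = 0.386 * 1.03
Step 4: theta = 0.398

0.398


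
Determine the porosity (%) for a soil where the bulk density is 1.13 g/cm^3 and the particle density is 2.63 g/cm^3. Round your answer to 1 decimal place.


Step 1: Formula: n = 100 * (1 - BD / PD)
Step 2: n = 100 * (1 - 1.13 / 2.63)
Step 3: n = 100 * (1 - 0.42966)
Step 4: n = 57.0%

57.0


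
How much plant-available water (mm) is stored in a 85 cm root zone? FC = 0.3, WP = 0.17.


Step 1: Available water = (FC - WP) * depth * 10
Step 2: AW = (0.3 - 0.17) * 85 * 10
Step 3: AW = 0.13 * 85 * 10
Step 4: AW = 110.5 mm

110.5


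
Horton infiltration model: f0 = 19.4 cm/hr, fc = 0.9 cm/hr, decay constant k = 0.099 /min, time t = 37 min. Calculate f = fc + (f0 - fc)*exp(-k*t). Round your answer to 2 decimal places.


Step 1: f = fc + (f0 - fc) * exp(-k * t)
Step 2: exp(-0.099 * 37) = 0.025655
Step 3: f = 0.9 + (19.4 - 0.9) * 0.025655
Step 4: f = 0.9 + 18.5 * 0.025655
Step 5: f = 1.37 cm/hr

1.37


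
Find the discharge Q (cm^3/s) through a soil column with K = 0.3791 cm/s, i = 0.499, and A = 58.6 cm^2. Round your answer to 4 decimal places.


Step 1: Apply Darcy's law: Q = K * i * A
Step 2: Q = 0.3791 * 0.499 * 58.6
Step 3: Q = 11.0854 cm^3/s

11.0854


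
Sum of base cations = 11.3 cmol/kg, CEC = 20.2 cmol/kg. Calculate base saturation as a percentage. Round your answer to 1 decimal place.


Step 1: BS = 100 * (sum of bases) / CEC
Step 2: BS = 100 * 11.3 / 20.2
Step 3: BS = 55.9%

55.9


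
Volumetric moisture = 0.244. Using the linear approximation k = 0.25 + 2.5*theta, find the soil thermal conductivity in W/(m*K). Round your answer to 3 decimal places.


Step 1: k = 0.25 + 2.5 * theta
Step 2: k = 0.25 + 2.5 * 0.244
Step 3: k = 0.25 + 0.61
Step 4: k = 0.86 W/(m*K)

0.86


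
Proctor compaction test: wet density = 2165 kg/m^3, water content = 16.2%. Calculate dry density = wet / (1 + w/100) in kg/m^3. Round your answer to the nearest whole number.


Step 1: Dry density = wet density / (1 + w/100)
Step 2: Dry density = 2165 / (1 + 16.2/100)
Step 3: Dry density = 2165 / 1.162
Step 4: Dry density = 1863 kg/m^3

1863


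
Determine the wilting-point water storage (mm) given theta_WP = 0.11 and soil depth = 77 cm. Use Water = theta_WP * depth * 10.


Step 1: Water (mm) = theta_WP * depth * 10
Step 2: Water = 0.11 * 77 * 10
Step 3: Water = 84.7 mm

84.7


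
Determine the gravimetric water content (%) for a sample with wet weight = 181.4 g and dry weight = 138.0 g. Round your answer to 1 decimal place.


Step 1: Water mass = wet - dry = 181.4 - 138.0 = 43.4 g
Step 2: w = 100 * water mass / dry mass
Step 3: w = 100 * 43.4 / 138.0 = 31.4%

31.4


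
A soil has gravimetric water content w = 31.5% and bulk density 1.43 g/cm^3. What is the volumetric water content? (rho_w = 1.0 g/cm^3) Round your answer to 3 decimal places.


Step 1: theta = (w / 100) * BD / rho_w
Step 2: theta = (31.5 / 100) * 1.43 / 1.0
Step 3: theta = 0.315 * 1.43
Step 4: theta = 0.45

0.45


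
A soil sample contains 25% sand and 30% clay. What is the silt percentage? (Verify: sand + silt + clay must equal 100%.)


Step 1: sand + silt + clay = 100%
Step 2: silt = 100 - sand - clay
Step 3: silt = 100 - 25 - 30
Step 4: silt = 45%

45


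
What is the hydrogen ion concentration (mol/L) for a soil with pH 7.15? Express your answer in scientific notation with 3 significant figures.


Step 1: [H+] = 10^(-pH)
Step 2: [H+] = 10^(-7.15)
Step 3: [H+] = 7.08e-08 mol/L

7.08e-08


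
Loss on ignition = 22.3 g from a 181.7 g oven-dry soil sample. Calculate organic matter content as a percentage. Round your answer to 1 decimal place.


Step 1: OM% = 100 * LOI / sample mass
Step 2: OM = 100 * 22.3 / 181.7
Step 3: OM = 12.3%

12.3


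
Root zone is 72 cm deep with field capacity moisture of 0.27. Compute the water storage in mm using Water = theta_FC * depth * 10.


Step 1: Water (mm) = theta_FC * depth (cm) * 10
Step 2: Water = 0.27 * 72 * 10
Step 3: Water = 194.4 mm

194.4


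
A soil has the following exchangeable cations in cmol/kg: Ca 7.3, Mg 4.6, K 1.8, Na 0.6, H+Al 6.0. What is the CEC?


Step 1: CEC = Ca + Mg + K + Na + (H+Al)
Step 2: CEC = 7.3 + 4.6 + 1.8 + 0.6 + 6.0
Step 3: CEC = 20.3 cmol/kg

20.3


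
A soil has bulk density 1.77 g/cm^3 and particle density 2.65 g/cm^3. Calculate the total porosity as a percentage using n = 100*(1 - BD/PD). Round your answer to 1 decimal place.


Step 1: Formula: n = 100 * (1 - BD / PD)
Step 2: n = 100 * (1 - 1.77 / 2.65)
Step 3: n = 100 * (1 - 0.66792)
Step 4: n = 33.2%

33.2


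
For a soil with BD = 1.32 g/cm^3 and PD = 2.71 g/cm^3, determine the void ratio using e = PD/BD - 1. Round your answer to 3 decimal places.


Step 1: e = PD / BD - 1
Step 2: e = 2.71 / 1.32 - 1
Step 3: e = 2.05303 - 1
Step 4: e = 1.053

1.053


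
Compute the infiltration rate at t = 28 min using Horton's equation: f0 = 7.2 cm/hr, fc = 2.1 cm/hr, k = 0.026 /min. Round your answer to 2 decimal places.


Step 1: f = fc + (f0 - fc) * exp(-k * t)
Step 2: exp(-0.026 * 28) = 0.482874
Step 3: f = 2.1 + (7.2 - 2.1) * 0.482874
Step 4: f = 2.1 + 5.1 * 0.482874
Step 5: f = 4.56 cm/hr

4.56


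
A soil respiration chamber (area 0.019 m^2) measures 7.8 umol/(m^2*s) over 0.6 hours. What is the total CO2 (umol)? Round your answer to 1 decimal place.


Step 1: Convert time to seconds: 0.6 hr * 3600 = 2160.0 s
Step 2: Total = flux * area * time_s
Step 3: Total = 7.8 * 0.019 * 2160.0
Step 4: Total = 320.1 umol

320.1


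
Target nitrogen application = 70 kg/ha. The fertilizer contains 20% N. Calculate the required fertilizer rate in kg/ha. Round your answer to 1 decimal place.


Step 1: Fertilizer rate = target N / (N content / 100)
Step 2: Rate = 70 / (20 / 100)
Step 3: Rate = 70 / 0.2
Step 4: Rate = 350.0 kg/ha

350.0


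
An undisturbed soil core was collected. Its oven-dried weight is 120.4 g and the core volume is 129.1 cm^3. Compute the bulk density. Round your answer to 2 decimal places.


Step 1: Identify the formula: BD = dry mass / volume
Step 2: Substitute values: BD = 120.4 / 129.1
Step 3: BD = 0.93 g/cm^3

0.93


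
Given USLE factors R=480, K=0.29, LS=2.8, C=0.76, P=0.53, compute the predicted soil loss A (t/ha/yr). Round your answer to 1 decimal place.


Step 1: A = R * K * LS * C * P
Step 2: R * K = 480 * 0.29 = 139.2
Step 3: (R*K) * LS = 139.2 * 2.8 = 389.76
Step 4: * C * P = 389.76 * 0.76 * 0.53 = 157.0
Step 5: A = 157.0 t/(ha*yr)

157.0


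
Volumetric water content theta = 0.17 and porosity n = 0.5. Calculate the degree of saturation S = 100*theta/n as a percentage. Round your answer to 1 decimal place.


Step 1: S = 100 * theta_v / n
Step 2: S = 100 * 0.17 / 0.5
Step 3: S = 34.0%

34.0


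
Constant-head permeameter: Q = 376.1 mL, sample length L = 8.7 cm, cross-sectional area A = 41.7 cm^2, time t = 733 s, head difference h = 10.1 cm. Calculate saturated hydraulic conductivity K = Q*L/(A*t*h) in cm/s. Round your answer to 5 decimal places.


Step 1: K = Q * L / (A * t * h)
Step 2: Numerator = 376.1 * 8.7 = 3272.07
Step 3: Denominator = 41.7 * 733 * 10.1 = 308717.61
Step 4: K = 3272.07 / 308717.61 = 0.0106 cm/s

0.0106


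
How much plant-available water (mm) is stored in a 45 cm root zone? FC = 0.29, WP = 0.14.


Step 1: Available water = (FC - WP) * depth * 10
Step 2: AW = (0.29 - 0.14) * 45 * 10
Step 3: AW = 0.15 * 45 * 10
Step 4: AW = 67.5 mm

67.5


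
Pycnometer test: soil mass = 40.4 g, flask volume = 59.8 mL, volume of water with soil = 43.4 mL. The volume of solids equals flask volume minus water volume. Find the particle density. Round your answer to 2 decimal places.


Step 1: Volume of solids = flask volume - water volume with soil
Step 2: V_solids = 59.8 - 43.4 = 16.4 mL
Step 3: Particle density = mass / V_solids = 40.4 / 16.4 = 2.46 g/cm^3

2.46


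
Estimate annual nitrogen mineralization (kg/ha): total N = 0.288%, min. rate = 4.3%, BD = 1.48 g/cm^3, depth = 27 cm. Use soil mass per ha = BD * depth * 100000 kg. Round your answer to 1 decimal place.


Step 1: Soil mass per ha = BD * depth * 100000 = 1.48 * 27 * 100000 = 3996000 kg
Step 2: Total N pool = soil mass * N%/100 = 3996000 * 0.288/100 = 11508.48 kg/ha
Step 3: N mineralized = N pool * rate%/100 = 11508.48 * 4.3/100 = 494.9 kg/ha/yr

494.9


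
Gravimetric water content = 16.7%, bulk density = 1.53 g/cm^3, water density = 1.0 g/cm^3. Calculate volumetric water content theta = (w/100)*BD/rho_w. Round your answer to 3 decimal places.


Step 1: theta = (w / 100) * BD / rho_w
Step 2: theta = (16.7 / 100) * 1.53 / 1.0
Step 3: theta = 0.167 * 1.53
Step 4: theta = 0.256

0.256


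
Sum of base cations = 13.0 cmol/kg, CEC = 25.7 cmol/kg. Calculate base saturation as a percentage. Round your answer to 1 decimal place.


Step 1: BS = 100 * (sum of bases) / CEC
Step 2: BS = 100 * 13.0 / 25.7
Step 3: BS = 50.6%

50.6


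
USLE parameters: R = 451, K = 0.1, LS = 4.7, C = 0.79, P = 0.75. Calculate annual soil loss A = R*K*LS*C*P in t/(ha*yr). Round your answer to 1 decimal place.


Step 1: A = R * K * LS * C * P
Step 2: R * K = 451 * 0.1 = 45.1
Step 3: (R*K) * LS = 45.1 * 4.7 = 211.97
Step 4: * C * P = 211.97 * 0.79 * 0.75 = 125.6
Step 5: A = 125.6 t/(ha*yr)

125.6


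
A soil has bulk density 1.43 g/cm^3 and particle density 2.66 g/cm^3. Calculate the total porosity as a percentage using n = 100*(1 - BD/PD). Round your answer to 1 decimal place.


Step 1: Formula: n = 100 * (1 - BD / PD)
Step 2: n = 100 * (1 - 1.43 / 2.66)
Step 3: n = 100 * (1 - 0.53759)
Step 4: n = 46.2%

46.2


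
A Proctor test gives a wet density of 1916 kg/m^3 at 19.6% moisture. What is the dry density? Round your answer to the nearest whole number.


Step 1: Dry density = wet density / (1 + w/100)
Step 2: Dry density = 1916 / (1 + 19.6/100)
Step 3: Dry density = 1916 / 1.196
Step 4: Dry density = 1602 kg/m^3

1602


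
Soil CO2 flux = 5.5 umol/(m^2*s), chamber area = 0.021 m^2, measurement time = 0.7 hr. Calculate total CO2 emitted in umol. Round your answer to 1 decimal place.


Step 1: Convert time to seconds: 0.7 hr * 3600 = 2520.0 s
Step 2: Total = flux * area * time_s
Step 3: Total = 5.5 * 0.021 * 2520.0
Step 4: Total = 291.1 umol

291.1


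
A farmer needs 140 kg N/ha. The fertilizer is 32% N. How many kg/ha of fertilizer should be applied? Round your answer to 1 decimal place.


Step 1: Fertilizer rate = target N / (N content / 100)
Step 2: Rate = 140 / (32 / 100)
Step 3: Rate = 140 / 0.32
Step 4: Rate = 437.5 kg/ha

437.5


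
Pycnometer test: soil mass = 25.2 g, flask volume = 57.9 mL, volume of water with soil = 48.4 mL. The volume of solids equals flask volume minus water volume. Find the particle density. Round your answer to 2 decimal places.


Step 1: Volume of solids = flask volume - water volume with soil
Step 2: V_solids = 57.9 - 48.4 = 9.5 mL
Step 3: Particle density = mass / V_solids = 25.2 / 9.5 = 2.65 g/cm^3

2.65


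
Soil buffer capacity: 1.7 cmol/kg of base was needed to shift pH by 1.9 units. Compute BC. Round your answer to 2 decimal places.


Step 1: BC = change in base / change in pH
Step 2: BC = 1.7 / 1.9
Step 3: BC = 0.89 cmol/(kg*pH unit)

0.89


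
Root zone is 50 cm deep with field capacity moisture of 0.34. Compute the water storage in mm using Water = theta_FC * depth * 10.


Step 1: Water (mm) = theta_FC * depth (cm) * 10
Step 2: Water = 0.34 * 50 * 10
Step 3: Water = 170.0 mm

170.0


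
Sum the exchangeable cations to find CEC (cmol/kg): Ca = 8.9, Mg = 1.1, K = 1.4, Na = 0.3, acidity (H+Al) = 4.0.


Step 1: CEC = Ca + Mg + K + Na + (H+Al)
Step 2: CEC = 8.9 + 1.1 + 1.4 + 0.3 + 4.0
Step 3: CEC = 15.7 cmol/kg

15.7


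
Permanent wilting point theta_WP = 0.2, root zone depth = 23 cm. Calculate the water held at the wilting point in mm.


Step 1: Water (mm) = theta_WP * depth * 10
Step 2: Water = 0.2 * 23 * 10
Step 3: Water = 46.0 mm

46.0


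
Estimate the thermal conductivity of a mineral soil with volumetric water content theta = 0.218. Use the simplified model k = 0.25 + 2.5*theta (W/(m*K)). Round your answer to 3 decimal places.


Step 1: k = 0.25 + 2.5 * theta
Step 2: k = 0.25 + 2.5 * 0.218
Step 3: k = 0.25 + 0.545
Step 4: k = 0.795 W/(m*K)

0.795


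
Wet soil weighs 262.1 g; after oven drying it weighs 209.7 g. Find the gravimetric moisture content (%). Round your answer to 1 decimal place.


Step 1: Water mass = wet - dry = 262.1 - 209.7 = 52.4 g
Step 2: w = 100 * water mass / dry mass
Step 3: w = 100 * 52.4 / 209.7 = 25.0%

25.0


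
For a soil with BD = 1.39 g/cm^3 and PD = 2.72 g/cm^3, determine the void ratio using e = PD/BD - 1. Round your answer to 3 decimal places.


Step 1: e = PD / BD - 1
Step 2: e = 2.72 / 1.39 - 1
Step 3: e = 1.95683 - 1
Step 4: e = 0.957

0.957


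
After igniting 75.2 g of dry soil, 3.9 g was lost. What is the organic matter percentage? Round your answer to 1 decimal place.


Step 1: OM% = 100 * LOI / sample mass
Step 2: OM = 100 * 3.9 / 75.2
Step 3: OM = 5.2%

5.2


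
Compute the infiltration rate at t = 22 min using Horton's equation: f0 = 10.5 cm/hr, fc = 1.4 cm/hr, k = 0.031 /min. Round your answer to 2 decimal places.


Step 1: f = fc + (f0 - fc) * exp(-k * t)
Step 2: exp(-0.031 * 22) = 0.505605
Step 3: f = 1.4 + (10.5 - 1.4) * 0.505605
Step 4: f = 1.4 + 9.1 * 0.505605
Step 5: f = 6.0 cm/hr

6.0


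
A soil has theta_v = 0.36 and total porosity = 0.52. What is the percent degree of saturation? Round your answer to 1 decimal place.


Step 1: S = 100 * theta_v / n
Step 2: S = 100 * 0.36 / 0.52
Step 3: S = 69.2%

69.2


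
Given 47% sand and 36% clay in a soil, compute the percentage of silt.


Step 1: sand + silt + clay = 100%
Step 2: silt = 100 - sand - clay
Step 3: silt = 100 - 47 - 36
Step 4: silt = 17%

17


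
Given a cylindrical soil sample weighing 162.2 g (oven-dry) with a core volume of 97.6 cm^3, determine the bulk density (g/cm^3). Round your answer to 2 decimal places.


Step 1: Identify the formula: BD = dry mass / volume
Step 2: Substitute values: BD = 162.2 / 97.6
Step 3: BD = 1.66 g/cm^3

1.66


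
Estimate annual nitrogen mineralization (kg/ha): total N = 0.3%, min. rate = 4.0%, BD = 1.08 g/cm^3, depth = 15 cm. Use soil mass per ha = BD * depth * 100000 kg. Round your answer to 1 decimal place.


Step 1: Soil mass per ha = BD * depth * 100000 = 1.08 * 15 * 100000 = 1620000 kg
Step 2: Total N pool = soil mass * N%/100 = 1620000 * 0.3/100 = 4860.0 kg/ha
Step 3: N mineralized = N pool * rate%/100 = 4860.0 * 4.0/100 = 194.4 kg/ha/yr

194.4


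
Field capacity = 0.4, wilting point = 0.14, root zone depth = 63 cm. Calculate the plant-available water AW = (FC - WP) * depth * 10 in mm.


Step 1: Available water = (FC - WP) * depth * 10
Step 2: AW = (0.4 - 0.14) * 63 * 10
Step 3: AW = 0.26 * 63 * 10
Step 4: AW = 163.8 mm

163.8


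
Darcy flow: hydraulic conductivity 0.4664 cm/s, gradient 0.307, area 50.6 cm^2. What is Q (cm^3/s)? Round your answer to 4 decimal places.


Step 1: Apply Darcy's law: Q = K * i * A
Step 2: Q = 0.4664 * 0.307 * 50.6
Step 3: Q = 7.2452 cm^3/s

7.2452


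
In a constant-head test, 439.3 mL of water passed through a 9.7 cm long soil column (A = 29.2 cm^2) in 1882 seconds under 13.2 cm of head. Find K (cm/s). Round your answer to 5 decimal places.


Step 1: K = Q * L / (A * t * h)
Step 2: Numerator = 439.3 * 9.7 = 4261.21
Step 3: Denominator = 29.2 * 1882 * 13.2 = 725398.08
Step 4: K = 4261.21 / 725398.08 = 0.00587 cm/s

0.00587


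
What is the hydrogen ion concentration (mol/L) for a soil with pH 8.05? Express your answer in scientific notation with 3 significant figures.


Step 1: [H+] = 10^(-pH)
Step 2: [H+] = 10^(-8.05)
Step 3: [H+] = 8.91e-09 mol/L

8.91e-09


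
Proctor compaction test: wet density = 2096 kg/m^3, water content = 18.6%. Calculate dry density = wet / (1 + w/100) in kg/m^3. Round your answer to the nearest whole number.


Step 1: Dry density = wet density / (1 + w/100)
Step 2: Dry density = 2096 / (1 + 18.6/100)
Step 3: Dry density = 2096 / 1.186
Step 4: Dry density = 1767 kg/m^3

1767


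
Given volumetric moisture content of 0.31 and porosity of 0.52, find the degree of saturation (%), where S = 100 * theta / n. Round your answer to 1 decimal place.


Step 1: S = 100 * theta_v / n
Step 2: S = 100 * 0.31 / 0.52
Step 3: S = 59.6%

59.6


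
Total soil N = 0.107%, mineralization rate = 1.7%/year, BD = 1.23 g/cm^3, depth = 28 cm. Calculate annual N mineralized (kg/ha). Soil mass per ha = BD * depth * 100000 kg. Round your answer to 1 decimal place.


Step 1: Soil mass per ha = BD * depth * 100000 = 1.23 * 28 * 100000 = 3444000 kg
Step 2: Total N pool = soil mass * N%/100 = 3444000 * 0.107/100 = 3685.08 kg/ha
Step 3: N mineralized = N pool * rate%/100 = 3685.08 * 1.7/100 = 62.6 kg/ha/yr

62.6


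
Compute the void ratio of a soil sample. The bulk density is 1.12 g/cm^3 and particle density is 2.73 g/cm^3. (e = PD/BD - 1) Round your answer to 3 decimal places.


Step 1: e = PD / BD - 1
Step 2: e = 2.73 / 1.12 - 1
Step 3: e = 2.4375 - 1
Step 4: e = 1.438

1.438


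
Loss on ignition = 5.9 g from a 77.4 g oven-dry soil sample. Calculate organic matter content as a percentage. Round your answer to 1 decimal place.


Step 1: OM% = 100 * LOI / sample mass
Step 2: OM = 100 * 5.9 / 77.4
Step 3: OM = 7.6%

7.6


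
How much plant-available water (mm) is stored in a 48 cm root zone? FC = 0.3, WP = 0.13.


Step 1: Available water = (FC - WP) * depth * 10
Step 2: AW = (0.3 - 0.13) * 48 * 10
Step 3: AW = 0.17 * 48 * 10
Step 4: AW = 81.6 mm

81.6


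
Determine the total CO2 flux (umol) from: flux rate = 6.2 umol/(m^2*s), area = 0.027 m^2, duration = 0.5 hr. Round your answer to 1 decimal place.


Step 1: Convert time to seconds: 0.5 hr * 3600 = 1800.0 s
Step 2: Total = flux * area * time_s
Step 3: Total = 6.2 * 0.027 * 1800.0
Step 4: Total = 301.3 umol

301.3


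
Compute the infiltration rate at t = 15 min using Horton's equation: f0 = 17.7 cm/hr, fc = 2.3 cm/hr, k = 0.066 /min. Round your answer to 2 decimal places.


Step 1: f = fc + (f0 - fc) * exp(-k * t)
Step 2: exp(-0.066 * 15) = 0.371577
Step 3: f = 2.3 + (17.7 - 2.3) * 0.371577
Step 4: f = 2.3 + 15.4 * 0.371577
Step 5: f = 8.02 cm/hr

8.02


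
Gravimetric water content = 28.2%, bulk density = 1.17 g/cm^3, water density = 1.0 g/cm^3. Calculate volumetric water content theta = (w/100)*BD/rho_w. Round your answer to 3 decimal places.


Step 1: theta = (w / 100) * BD / rho_w
Step 2: theta = (28.2 / 100) * 1.17 / 1.0
Step 3: theta = 0.282 * 1.17
Step 4: theta = 0.33

0.33


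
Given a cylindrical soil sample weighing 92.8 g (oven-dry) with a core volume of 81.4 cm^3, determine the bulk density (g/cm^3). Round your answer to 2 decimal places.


Step 1: Identify the formula: BD = dry mass / volume
Step 2: Substitute values: BD = 92.8 / 81.4
Step 3: BD = 1.14 g/cm^3

1.14


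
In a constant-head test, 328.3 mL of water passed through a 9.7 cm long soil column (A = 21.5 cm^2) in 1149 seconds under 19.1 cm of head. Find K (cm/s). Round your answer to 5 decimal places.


Step 1: K = Q * L / (A * t * h)
Step 2: Numerator = 328.3 * 9.7 = 3184.51
Step 3: Denominator = 21.5 * 1149 * 19.1 = 471836.85
Step 4: K = 3184.51 / 471836.85 = 0.00675 cm/s

0.00675


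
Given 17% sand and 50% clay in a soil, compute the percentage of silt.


Step 1: sand + silt + clay = 100%
Step 2: silt = 100 - sand - clay
Step 3: silt = 100 - 17 - 50
Step 4: silt = 33%

33


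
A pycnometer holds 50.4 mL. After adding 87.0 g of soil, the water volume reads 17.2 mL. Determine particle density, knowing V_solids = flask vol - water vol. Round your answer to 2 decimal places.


Step 1: Volume of solids = flask volume - water volume with soil
Step 2: V_solids = 50.4 - 17.2 = 33.2 mL
Step 3: Particle density = mass / V_solids = 87.0 / 33.2 = 2.62 g/cm^3

2.62


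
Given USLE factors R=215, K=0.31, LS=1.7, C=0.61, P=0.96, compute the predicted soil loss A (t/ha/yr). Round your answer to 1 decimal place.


Step 1: A = R * K * LS * C * P
Step 2: R * K = 215 * 0.31 = 66.65
Step 3: (R*K) * LS = 66.65 * 1.7 = 113.305
Step 4: * C * P = 113.305 * 0.61 * 0.96 = 66.4
Step 5: A = 66.4 t/(ha*yr)

66.4


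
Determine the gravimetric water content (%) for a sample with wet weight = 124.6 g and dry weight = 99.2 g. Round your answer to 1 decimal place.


Step 1: Water mass = wet - dry = 124.6 - 99.2 = 25.4 g
Step 2: w = 100 * water mass / dry mass
Step 3: w = 100 * 25.4 / 99.2 = 25.6%

25.6


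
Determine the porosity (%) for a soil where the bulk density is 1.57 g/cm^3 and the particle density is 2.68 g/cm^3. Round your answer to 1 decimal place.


Step 1: Formula: n = 100 * (1 - BD / PD)
Step 2: n = 100 * (1 - 1.57 / 2.68)
Step 3: n = 100 * (1 - 0.58582)
Step 4: n = 41.4%

41.4


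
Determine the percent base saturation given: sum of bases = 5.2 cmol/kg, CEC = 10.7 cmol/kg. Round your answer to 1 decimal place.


Step 1: BS = 100 * (sum of bases) / CEC
Step 2: BS = 100 * 5.2 / 10.7
Step 3: BS = 48.6%

48.6


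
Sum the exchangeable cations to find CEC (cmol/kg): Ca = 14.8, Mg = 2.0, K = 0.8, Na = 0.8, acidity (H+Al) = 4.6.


Step 1: CEC = Ca + Mg + K + Na + (H+Al)
Step 2: CEC = 14.8 + 2.0 + 0.8 + 0.8 + 4.6
Step 3: CEC = 23.0 cmol/kg

23.0


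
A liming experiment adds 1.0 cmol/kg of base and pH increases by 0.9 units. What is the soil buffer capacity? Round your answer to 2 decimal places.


Step 1: BC = change in base / change in pH
Step 2: BC = 1.0 / 0.9
Step 3: BC = 1.11 cmol/(kg*pH unit)

1.11


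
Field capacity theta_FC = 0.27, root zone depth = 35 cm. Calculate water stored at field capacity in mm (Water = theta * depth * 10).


Step 1: Water (mm) = theta_FC * depth (cm) * 10
Step 2: Water = 0.27 * 35 * 10
Step 3: Water = 94.5 mm

94.5


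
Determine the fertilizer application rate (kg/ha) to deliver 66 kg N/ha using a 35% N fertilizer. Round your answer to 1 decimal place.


Step 1: Fertilizer rate = target N / (N content / 100)
Step 2: Rate = 66 / (35 / 100)
Step 3: Rate = 66 / 0.35
Step 4: Rate = 188.6 kg/ha

188.6


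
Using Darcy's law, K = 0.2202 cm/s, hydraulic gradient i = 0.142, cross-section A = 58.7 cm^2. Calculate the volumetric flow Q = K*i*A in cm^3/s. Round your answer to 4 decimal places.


Step 1: Apply Darcy's law: Q = K * i * A
Step 2: Q = 0.2202 * 0.142 * 58.7
Step 3: Q = 1.8355 cm^3/s

1.8355


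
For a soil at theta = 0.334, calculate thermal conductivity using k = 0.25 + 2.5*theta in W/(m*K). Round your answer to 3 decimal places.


Step 1: k = 0.25 + 2.5 * theta
Step 2: k = 0.25 + 2.5 * 0.334
Step 3: k = 0.25 + 0.835
Step 4: k = 1.085 W/(m*K)

1.085


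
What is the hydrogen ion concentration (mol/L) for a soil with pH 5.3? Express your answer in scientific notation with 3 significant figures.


Step 1: [H+] = 10^(-pH)
Step 2: [H+] = 10^(-5.3)
Step 3: [H+] = 5.01e-06 mol/L

5.01e-06


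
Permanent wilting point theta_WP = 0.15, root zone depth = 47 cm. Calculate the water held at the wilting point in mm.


Step 1: Water (mm) = theta_WP * depth * 10
Step 2: Water = 0.15 * 47 * 10
Step 3: Water = 70.5 mm

70.5


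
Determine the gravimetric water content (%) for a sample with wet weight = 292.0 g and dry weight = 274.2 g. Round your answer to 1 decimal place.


Step 1: Water mass = wet - dry = 292.0 - 274.2 = 17.8 g
Step 2: w = 100 * water mass / dry mass
Step 3: w = 100 * 17.8 / 274.2 = 6.5%

6.5


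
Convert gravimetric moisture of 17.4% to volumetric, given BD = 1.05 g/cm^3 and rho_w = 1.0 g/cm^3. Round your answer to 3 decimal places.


Step 1: theta = (w / 100) * BD / rho_w
Step 2: theta = (17.4 / 100) * 1.05 / 1.0
Step 3: theta = 0.174 * 1.05
Step 4: theta = 0.183

0.183


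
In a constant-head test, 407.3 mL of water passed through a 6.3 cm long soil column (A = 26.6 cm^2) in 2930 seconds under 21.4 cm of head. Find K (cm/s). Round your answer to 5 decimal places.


Step 1: K = Q * L / (A * t * h)
Step 2: Numerator = 407.3 * 6.3 = 2565.99
Step 3: Denominator = 26.6 * 2930 * 21.4 = 1667873.2
Step 4: K = 2565.99 / 1667873.2 = 0.00154 cm/s

0.00154


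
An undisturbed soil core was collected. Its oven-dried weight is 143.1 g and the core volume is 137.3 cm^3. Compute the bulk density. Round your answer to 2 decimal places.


Step 1: Identify the formula: BD = dry mass / volume
Step 2: Substitute values: BD = 143.1 / 137.3
Step 3: BD = 1.04 g/cm^3

1.04


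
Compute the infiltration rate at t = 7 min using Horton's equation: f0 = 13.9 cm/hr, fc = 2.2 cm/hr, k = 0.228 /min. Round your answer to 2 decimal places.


Step 1: f = fc + (f0 - fc) * exp(-k * t)
Step 2: exp(-0.228 * 7) = 0.202706
Step 3: f = 2.2 + (13.9 - 2.2) * 0.202706
Step 4: f = 2.2 + 11.7 * 0.202706
Step 5: f = 4.57 cm/hr

4.57


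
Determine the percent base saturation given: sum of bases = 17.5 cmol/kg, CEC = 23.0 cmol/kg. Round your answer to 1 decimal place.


Step 1: BS = 100 * (sum of bases) / CEC
Step 2: BS = 100 * 17.5 / 23.0
Step 3: BS = 76.1%

76.1


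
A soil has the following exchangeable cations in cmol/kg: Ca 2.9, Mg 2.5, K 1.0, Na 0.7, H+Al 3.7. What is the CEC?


Step 1: CEC = Ca + Mg + K + Na + (H+Al)
Step 2: CEC = 2.9 + 2.5 + 1.0 + 0.7 + 3.7
Step 3: CEC = 10.8 cmol/kg

10.8


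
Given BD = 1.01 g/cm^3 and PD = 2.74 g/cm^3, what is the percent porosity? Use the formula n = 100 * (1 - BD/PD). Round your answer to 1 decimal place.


Step 1: Formula: n = 100 * (1 - BD / PD)
Step 2: n = 100 * (1 - 1.01 / 2.74)
Step 3: n = 100 * (1 - 0.36861)
Step 4: n = 63.1%

63.1


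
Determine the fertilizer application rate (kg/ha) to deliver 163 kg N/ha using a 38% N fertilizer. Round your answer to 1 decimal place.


Step 1: Fertilizer rate = target N / (N content / 100)
Step 2: Rate = 163 / (38 / 100)
Step 3: Rate = 163 / 0.38
Step 4: Rate = 428.9 kg/ha

428.9


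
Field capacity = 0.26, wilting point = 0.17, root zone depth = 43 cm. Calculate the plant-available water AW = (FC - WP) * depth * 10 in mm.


Step 1: Available water = (FC - WP) * depth * 10
Step 2: AW = (0.26 - 0.17) * 43 * 10
Step 3: AW = 0.09 * 43 * 10
Step 4: AW = 38.7 mm

38.7


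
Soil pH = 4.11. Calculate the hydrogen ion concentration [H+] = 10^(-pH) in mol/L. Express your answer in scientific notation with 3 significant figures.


Step 1: [H+] = 10^(-pH)
Step 2: [H+] = 10^(-4.11)
Step 3: [H+] = 7.76e-05 mol/L

7.76e-05


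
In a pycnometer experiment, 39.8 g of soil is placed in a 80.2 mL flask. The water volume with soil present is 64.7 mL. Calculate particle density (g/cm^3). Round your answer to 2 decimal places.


Step 1: Volume of solids = flask volume - water volume with soil
Step 2: V_solids = 80.2 - 64.7 = 15.5 mL
Step 3: Particle density = mass / V_solids = 39.8 / 15.5 = 2.57 g/cm^3

2.57


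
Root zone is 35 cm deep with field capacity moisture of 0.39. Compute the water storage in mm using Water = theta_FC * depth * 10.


Step 1: Water (mm) = theta_FC * depth (cm) * 10
Step 2: Water = 0.39 * 35 * 10
Step 3: Water = 136.5 mm

136.5


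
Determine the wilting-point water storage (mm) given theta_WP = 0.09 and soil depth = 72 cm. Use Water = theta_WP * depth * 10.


Step 1: Water (mm) = theta_WP * depth * 10
Step 2: Water = 0.09 * 72 * 10
Step 3: Water = 64.8 mm

64.8


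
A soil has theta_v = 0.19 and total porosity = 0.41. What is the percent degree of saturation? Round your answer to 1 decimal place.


Step 1: S = 100 * theta_v / n
Step 2: S = 100 * 0.19 / 0.41
Step 3: S = 46.3%

46.3


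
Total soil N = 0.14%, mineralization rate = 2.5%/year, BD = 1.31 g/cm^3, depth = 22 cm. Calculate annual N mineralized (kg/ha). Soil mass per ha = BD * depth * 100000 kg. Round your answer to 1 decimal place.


Step 1: Soil mass per ha = BD * depth * 100000 = 1.31 * 22 * 100000 = 2882000 kg
Step 2: Total N pool = soil mass * N%/100 = 2882000 * 0.14/100 = 4034.8 kg/ha
Step 3: N mineralized = N pool * rate%/100 = 4034.8 * 2.5/100 = 100.9 kg/ha/yr

100.9


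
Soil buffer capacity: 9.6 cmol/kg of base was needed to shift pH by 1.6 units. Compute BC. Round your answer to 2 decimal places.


Step 1: BC = change in base / change in pH
Step 2: BC = 9.6 / 1.6
Step 3: BC = 6.0 cmol/(kg*pH unit)

6.0


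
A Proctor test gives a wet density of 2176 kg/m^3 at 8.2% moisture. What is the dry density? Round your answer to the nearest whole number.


Step 1: Dry density = wet density / (1 + w/100)
Step 2: Dry density = 2176 / (1 + 8.2/100)
Step 3: Dry density = 2176 / 1.082
Step 4: Dry density = 2011 kg/m^3

2011


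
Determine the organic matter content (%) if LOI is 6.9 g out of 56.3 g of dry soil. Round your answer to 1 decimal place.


Step 1: OM% = 100 * LOI / sample mass
Step 2: OM = 100 * 6.9 / 56.3
Step 3: OM = 12.3%

12.3


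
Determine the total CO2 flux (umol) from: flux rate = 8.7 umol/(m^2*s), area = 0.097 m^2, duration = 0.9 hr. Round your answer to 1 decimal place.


Step 1: Convert time to seconds: 0.9 hr * 3600 = 3240.0 s
Step 2: Total = flux * area * time_s
Step 3: Total = 8.7 * 0.097 * 3240.0
Step 4: Total = 2734.2 umol

2734.2


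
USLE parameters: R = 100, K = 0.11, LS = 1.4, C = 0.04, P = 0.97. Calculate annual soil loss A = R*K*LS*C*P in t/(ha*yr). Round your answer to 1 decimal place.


Step 1: A = R * K * LS * C * P
Step 2: R * K = 100 * 0.11 = 11.0
Step 3: (R*K) * LS = 11.0 * 1.4 = 15.4
Step 4: * C * P = 15.4 * 0.04 * 0.97 = 0.6
Step 5: A = 0.6 t/(ha*yr)

0.6


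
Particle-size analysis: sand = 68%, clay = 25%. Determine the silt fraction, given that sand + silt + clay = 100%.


Step 1: sand + silt + clay = 100%
Step 2: silt = 100 - sand - clay
Step 3: silt = 100 - 68 - 25
Step 4: silt = 7%

7


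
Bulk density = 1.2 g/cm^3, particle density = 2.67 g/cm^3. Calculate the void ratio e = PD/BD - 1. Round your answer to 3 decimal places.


Step 1: e = PD / BD - 1
Step 2: e = 2.67 / 1.2 - 1
Step 3: e = 2.225 - 1
Step 4: e = 1.225

1.225


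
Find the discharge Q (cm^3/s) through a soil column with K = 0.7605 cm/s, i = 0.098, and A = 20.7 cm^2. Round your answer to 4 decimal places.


Step 1: Apply Darcy's law: Q = K * i * A
Step 2: Q = 0.7605 * 0.098 * 20.7
Step 3: Q = 1.5428 cm^3/s

1.5428


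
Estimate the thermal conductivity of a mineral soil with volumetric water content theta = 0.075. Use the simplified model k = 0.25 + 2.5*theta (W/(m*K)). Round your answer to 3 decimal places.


Step 1: k = 0.25 + 2.5 * theta
Step 2: k = 0.25 + 2.5 * 0.075
Step 3: k = 0.25 + 0.188
Step 4: k = 0.438 W/(m*K)

0.438


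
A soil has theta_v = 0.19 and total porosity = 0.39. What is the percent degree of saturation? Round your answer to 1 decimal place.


Step 1: S = 100 * theta_v / n
Step 2: S = 100 * 0.19 / 0.39
Step 3: S = 48.7%

48.7


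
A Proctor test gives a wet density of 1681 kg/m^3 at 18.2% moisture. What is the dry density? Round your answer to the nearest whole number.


Step 1: Dry density = wet density / (1 + w/100)
Step 2: Dry density = 1681 / (1 + 18.2/100)
Step 3: Dry density = 1681 / 1.182
Step 4: Dry density = 1422 kg/m^3

1422


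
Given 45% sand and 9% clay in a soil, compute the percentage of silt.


Step 1: sand + silt + clay = 100%
Step 2: silt = 100 - sand - clay
Step 3: silt = 100 - 45 - 9
Step 4: silt = 46%

46


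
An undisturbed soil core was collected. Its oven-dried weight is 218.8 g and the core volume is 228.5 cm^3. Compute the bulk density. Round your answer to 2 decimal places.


Step 1: Identify the formula: BD = dry mass / volume
Step 2: Substitute values: BD = 218.8 / 228.5
Step 3: BD = 0.96 g/cm^3

0.96


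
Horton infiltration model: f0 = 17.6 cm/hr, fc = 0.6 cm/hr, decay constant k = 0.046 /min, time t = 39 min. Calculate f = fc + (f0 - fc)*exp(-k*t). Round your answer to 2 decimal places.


Step 1: f = fc + (f0 - fc) * exp(-k * t)
Step 2: exp(-0.046 * 39) = 0.166294
Step 3: f = 0.6 + (17.6 - 0.6) * 0.166294
Step 4: f = 0.6 + 17.0 * 0.166294
Step 5: f = 3.43 cm/hr

3.43


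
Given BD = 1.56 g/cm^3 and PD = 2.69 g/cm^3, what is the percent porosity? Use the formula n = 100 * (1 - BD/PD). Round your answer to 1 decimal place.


Step 1: Formula: n = 100 * (1 - BD / PD)
Step 2: n = 100 * (1 - 1.56 / 2.69)
Step 3: n = 100 * (1 - 0.57993)
Step 4: n = 42.0%

42.0


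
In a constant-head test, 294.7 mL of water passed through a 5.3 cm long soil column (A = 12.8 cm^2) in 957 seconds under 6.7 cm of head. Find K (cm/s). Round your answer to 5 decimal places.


Step 1: K = Q * L / (A * t * h)
Step 2: Numerator = 294.7 * 5.3 = 1561.91
Step 3: Denominator = 12.8 * 957 * 6.7 = 82072.32
Step 4: K = 1561.91 / 82072.32 = 0.01903 cm/s

0.01903


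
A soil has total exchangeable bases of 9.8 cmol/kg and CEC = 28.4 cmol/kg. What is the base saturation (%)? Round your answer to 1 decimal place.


Step 1: BS = 100 * (sum of bases) / CEC
Step 2: BS = 100 * 9.8 / 28.4
Step 3: BS = 34.5%

34.5


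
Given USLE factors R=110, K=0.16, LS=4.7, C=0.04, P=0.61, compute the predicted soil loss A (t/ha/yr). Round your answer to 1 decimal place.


Step 1: A = R * K * LS * C * P
Step 2: R * K = 110 * 0.16 = 17.6
Step 3: (R*K) * LS = 17.6 * 4.7 = 82.72
Step 4: * C * P = 82.72 * 0.04 * 0.61 = 2.0
Step 5: A = 2.0 t/(ha*yr)

2.0


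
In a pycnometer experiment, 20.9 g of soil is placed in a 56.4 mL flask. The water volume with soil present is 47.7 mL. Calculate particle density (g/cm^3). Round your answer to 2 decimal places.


Step 1: Volume of solids = flask volume - water volume with soil
Step 2: V_solids = 56.4 - 47.7 = 8.7 mL
Step 3: Particle density = mass / V_solids = 20.9 / 8.7 = 2.4 g/cm^3

2.4


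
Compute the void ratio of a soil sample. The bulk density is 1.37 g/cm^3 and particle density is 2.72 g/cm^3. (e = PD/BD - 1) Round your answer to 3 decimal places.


Step 1: e = PD / BD - 1
Step 2: e = 2.72 / 1.37 - 1
Step 3: e = 1.9854 - 1
Step 4: e = 0.985

0.985


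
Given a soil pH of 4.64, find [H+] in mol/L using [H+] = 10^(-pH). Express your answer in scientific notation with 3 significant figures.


Step 1: [H+] = 10^(-pH)
Step 2: [H+] = 10^(-4.64)
Step 3: [H+] = 2.29e-05 mol/L

2.29e-05


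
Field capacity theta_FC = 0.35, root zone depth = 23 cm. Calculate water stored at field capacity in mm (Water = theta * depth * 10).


Step 1: Water (mm) = theta_FC * depth (cm) * 10
Step 2: Water = 0.35 * 23 * 10
Step 3: Water = 80.5 mm

80.5


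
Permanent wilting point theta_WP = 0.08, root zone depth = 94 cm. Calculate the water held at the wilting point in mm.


Step 1: Water (mm) = theta_WP * depth * 10
Step 2: Water = 0.08 * 94 * 10
Step 3: Water = 75.2 mm

75.2


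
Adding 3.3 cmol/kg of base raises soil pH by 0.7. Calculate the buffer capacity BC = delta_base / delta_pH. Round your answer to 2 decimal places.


Step 1: BC = change in base / change in pH
Step 2: BC = 3.3 / 0.7
Step 3: BC = 4.71 cmol/(kg*pH unit)

4.71


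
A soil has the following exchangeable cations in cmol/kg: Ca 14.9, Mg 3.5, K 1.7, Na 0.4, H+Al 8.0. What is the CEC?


Step 1: CEC = Ca + Mg + K + Na + (H+Al)
Step 2: CEC = 14.9 + 3.5 + 1.7 + 0.4 + 8.0
Step 3: CEC = 28.5 cmol/kg

28.5


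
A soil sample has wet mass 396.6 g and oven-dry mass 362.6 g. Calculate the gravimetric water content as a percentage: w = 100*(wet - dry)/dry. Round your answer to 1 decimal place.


Step 1: Water mass = wet - dry = 396.6 - 362.6 = 34.0 g
Step 2: w = 100 * water mass / dry mass
Step 3: w = 100 * 34.0 / 362.6 = 9.4%

9.4


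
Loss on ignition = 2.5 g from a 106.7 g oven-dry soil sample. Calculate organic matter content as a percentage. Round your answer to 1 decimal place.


Step 1: OM% = 100 * LOI / sample mass
Step 2: OM = 100 * 2.5 / 106.7
Step 3: OM = 2.3%

2.3


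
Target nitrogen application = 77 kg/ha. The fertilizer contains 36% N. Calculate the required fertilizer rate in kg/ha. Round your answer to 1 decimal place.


Step 1: Fertilizer rate = target N / (N content / 100)
Step 2: Rate = 77 / (36 / 100)
Step 3: Rate = 77 / 0.36
Step 4: Rate = 213.9 kg/ha

213.9


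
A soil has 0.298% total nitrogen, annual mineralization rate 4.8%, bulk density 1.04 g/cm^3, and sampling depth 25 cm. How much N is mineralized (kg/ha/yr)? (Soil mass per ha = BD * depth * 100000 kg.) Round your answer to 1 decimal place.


Step 1: Soil mass per ha = BD * depth * 100000 = 1.04 * 25 * 100000 = 2600000 kg
Step 2: Total N pool = soil mass * N%/100 = 2600000 * 0.298/100 = 7748.0 kg/ha
Step 3: N mineralized = N pool * rate%/100 = 7748.0 * 4.8/100 = 371.9 kg/ha/yr

371.9


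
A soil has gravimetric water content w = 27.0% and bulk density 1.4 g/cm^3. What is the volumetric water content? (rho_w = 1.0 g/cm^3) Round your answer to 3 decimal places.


Step 1: theta = (w / 100) * BD / rho_w
Step 2: theta = (27.0 / 100) * 1.4 / 1.0
Step 3: theta = 0.27 * 1.4
Step 4: theta = 0.378

0.378


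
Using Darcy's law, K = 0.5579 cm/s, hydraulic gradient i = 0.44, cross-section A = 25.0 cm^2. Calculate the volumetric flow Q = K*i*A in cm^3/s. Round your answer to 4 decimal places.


Step 1: Apply Darcy's law: Q = K * i * A
Step 2: Q = 0.5579 * 0.44 * 25.0
Step 3: Q = 6.1369 cm^3/s

6.1369


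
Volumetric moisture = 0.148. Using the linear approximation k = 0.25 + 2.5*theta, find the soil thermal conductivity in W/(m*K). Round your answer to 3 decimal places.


Step 1: k = 0.25 + 2.5 * theta
Step 2: k = 0.25 + 2.5 * 0.148
Step 3: k = 0.25 + 0.37
Step 4: k = 0.62 W/(m*K)

0.62


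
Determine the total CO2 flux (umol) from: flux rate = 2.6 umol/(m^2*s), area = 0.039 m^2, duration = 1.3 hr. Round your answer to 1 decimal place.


Step 1: Convert time to seconds: 1.3 hr * 3600 = 4680.0 s
Step 2: Total = flux * area * time_s
Step 3: Total = 2.6 * 0.039 * 4680.0
Step 4: Total = 474.6 umol

474.6


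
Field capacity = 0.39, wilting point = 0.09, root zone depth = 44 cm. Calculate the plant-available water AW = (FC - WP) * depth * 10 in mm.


Step 1: Available water = (FC - WP) * depth * 10
Step 2: AW = (0.39 - 0.09) * 44 * 10
Step 3: AW = 0.3 * 44 * 10
Step 4: AW = 132.0 mm

132.0


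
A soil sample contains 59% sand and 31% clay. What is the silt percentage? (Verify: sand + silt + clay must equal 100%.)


Step 1: sand + silt + clay = 100%
Step 2: silt = 100 - sand - clay
Step 3: silt = 100 - 59 - 31
Step 4: silt = 10%

10


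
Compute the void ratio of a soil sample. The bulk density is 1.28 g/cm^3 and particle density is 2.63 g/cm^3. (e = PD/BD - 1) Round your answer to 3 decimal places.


Step 1: e = PD / BD - 1
Step 2: e = 2.63 / 1.28 - 1
Step 3: e = 2.05469 - 1
Step 4: e = 1.055

1.055


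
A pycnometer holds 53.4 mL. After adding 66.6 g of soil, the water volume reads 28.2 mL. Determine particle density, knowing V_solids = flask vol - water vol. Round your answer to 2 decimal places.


Step 1: Volume of solids = flask volume - water volume with soil
Step 2: V_solids = 53.4 - 28.2 = 25.2 mL
Step 3: Particle density = mass / V_solids = 66.6 / 25.2 = 2.64 g/cm^3

2.64


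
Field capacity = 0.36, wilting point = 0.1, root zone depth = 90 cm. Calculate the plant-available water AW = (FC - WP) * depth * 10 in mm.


Step 1: Available water = (FC - WP) * depth * 10
Step 2: AW = (0.36 - 0.1) * 90 * 10
Step 3: AW = 0.26 * 90 * 10
Step 4: AW = 234.0 mm

234.0
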